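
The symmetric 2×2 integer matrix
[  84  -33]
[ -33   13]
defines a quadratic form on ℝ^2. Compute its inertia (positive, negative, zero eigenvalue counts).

step 0: pivot 84 → sign +
step 1: pivot 1/28 → sign +
signature = (2, 0, 0)

Answer: (2, 0, 0)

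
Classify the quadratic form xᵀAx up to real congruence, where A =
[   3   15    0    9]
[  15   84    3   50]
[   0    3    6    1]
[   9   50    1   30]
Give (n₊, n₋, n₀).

Answer: (4, 0, 0)

Derivation:
step 0: pivot 3 → sign +
step 1: pivot 9 → sign +
step 2: pivot 5 → sign +
step 3: pivot 2/15 → sign +
signature = (4, 0, 0)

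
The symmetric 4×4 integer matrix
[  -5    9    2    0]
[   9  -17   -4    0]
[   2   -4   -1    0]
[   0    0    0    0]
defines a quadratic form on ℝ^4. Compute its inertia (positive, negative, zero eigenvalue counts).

step 0: pivot -5 → sign −
step 1: pivot -4/5 → sign −
step 2: row/col 2 already zero → sign 0
step 3: row/col 3 already zero → sign 0
signature = (0, 2, 2)

Answer: (0, 2, 2)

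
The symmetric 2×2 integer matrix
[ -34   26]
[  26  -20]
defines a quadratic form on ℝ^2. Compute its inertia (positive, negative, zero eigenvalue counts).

step 0: pivot -34 → sign −
step 1: pivot -2/17 → sign −
signature = (0, 2, 0)

Answer: (0, 2, 0)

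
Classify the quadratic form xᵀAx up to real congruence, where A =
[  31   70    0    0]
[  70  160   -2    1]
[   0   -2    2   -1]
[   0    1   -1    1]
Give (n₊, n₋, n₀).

step 0: pivot 31 → sign +
step 1: pivot 60/31 → sign +
step 2: pivot -1/15 → sign −
step 3: pivot 1/2 → sign +
signature = (3, 1, 0)

Answer: (3, 1, 0)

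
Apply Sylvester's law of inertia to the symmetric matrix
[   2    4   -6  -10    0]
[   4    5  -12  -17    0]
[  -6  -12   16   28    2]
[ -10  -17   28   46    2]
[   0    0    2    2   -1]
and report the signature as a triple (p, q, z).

step 0: pivot 2 → sign +
step 1: pivot -3 → sign −
step 2: pivot -2 → sign −
step 3: pivot 1 → sign +
step 4: pivot 1 → sign +
signature = (3, 2, 0)

Answer: (3, 2, 0)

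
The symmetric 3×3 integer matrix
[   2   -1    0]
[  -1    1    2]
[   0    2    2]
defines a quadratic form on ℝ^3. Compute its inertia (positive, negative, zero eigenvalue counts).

step 0: pivot 2 → sign +
step 1: pivot 1/2 → sign +
step 2: pivot -6 → sign −
signature = (2, 1, 0)

Answer: (2, 1, 0)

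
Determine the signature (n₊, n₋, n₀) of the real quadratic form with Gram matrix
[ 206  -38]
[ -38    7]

Answer: (1, 1, 0)

Derivation:
step 0: pivot 206 → sign +
step 1: pivot -1/103 → sign −
signature = (1, 1, 0)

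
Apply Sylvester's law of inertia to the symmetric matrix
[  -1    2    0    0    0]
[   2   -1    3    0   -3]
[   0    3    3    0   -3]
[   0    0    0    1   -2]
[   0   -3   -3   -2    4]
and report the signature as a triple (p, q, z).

Answer: (2, 2, 1)

Derivation:
step 0: pivot -1 → sign −
step 1: pivot 3 → sign +
step 2: pivot 1 → sign +
step 3: pivot -3 → sign −
step 4: row/col 4 already zero → sign 0
signature = (2, 2, 1)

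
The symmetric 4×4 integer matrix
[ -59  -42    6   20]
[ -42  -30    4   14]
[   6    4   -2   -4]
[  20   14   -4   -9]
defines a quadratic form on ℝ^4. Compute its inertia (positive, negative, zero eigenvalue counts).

Answer: (1, 3, 0)

Derivation:
step 0: pivot -59 → sign −
step 1: pivot -6/59 → sign −
step 2: pivot -2/3 → sign −
step 3: pivot 1 → sign +
signature = (1, 3, 0)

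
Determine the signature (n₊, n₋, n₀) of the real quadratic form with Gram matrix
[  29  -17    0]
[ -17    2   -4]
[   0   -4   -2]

Answer: (2, 1, 0)

Derivation:
step 0: pivot 29 → sign +
step 1: pivot -231/29 → sign −
step 2: pivot 2/231 → sign +
signature = (2, 1, 0)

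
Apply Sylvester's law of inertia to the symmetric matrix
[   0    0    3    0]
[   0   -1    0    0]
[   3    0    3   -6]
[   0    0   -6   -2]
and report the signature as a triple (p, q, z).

Answer: (1, 3, 0)

Derivation:
step 0: pivot -1 → sign −
step 1: pivot 3 → sign +
step 2: pivot -3 → sign −
step 3: pivot -2 → sign −
signature = (1, 3, 0)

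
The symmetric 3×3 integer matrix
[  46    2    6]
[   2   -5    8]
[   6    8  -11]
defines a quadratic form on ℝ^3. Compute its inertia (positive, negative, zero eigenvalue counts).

step 0: pivot 46 → sign +
step 1: pivot -117/23 → sign −
step 2: pivot -1/117 → sign −
signature = (1, 2, 0)

Answer: (1, 2, 0)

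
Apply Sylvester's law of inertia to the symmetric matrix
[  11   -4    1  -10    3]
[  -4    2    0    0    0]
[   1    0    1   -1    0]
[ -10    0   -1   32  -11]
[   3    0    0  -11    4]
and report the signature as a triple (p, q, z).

Answer: (4, 1, 0)

Derivation:
step 0: pivot 11 → sign +
step 1: pivot 6/11 → sign +
step 2: pivot 2/3 → sign +
step 3: pivot -19/2 → sign −
step 4: pivot 3/19 → sign +
signature = (4, 1, 0)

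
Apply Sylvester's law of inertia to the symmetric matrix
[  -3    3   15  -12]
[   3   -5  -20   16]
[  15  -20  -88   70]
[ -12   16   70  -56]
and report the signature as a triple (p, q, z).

step 0: pivot -3 → sign −
step 1: pivot -2 → sign −
step 2: pivot -1/2 → sign −
step 3: row/col 3 already zero → sign 0
signature = (0, 3, 1)

Answer: (0, 3, 1)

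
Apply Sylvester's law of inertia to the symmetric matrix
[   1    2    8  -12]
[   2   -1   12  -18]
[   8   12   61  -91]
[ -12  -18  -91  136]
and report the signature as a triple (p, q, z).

step 0: pivot 1 → sign +
step 1: pivot -5 → sign −
step 2: pivot 1/5 → sign +
step 3: pivot -1 → sign −
signature = (2, 2, 0)

Answer: (2, 2, 0)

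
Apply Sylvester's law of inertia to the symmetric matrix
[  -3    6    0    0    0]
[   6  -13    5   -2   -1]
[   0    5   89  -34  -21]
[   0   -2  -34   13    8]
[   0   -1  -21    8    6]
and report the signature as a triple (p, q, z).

step 0: pivot -3 → sign −
step 1: pivot -1 → sign −
step 2: pivot 114 → sign +
step 3: pivot 1/57 → sign +
step 4: pivot 1 → sign +
signature = (3, 2, 0)

Answer: (3, 2, 0)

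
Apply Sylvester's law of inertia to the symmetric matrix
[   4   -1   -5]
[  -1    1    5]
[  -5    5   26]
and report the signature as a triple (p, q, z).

step 0: pivot 4 → sign +
step 1: pivot 3/4 → sign +
step 2: pivot 1 → sign +
signature = (3, 0, 0)

Answer: (3, 0, 0)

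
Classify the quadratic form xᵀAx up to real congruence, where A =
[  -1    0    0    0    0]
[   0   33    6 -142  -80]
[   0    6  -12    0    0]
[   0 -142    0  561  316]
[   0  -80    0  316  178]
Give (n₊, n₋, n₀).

Answer: (2, 2, 1)

Derivation:
step 0: pivot -1 → sign −
step 1: pivot 33 → sign +
step 2: pivot -144/11 → sign −
step 3: pivot 8/9 → sign +
step 4: row/col 4 already zero → sign 0
signature = (2, 2, 1)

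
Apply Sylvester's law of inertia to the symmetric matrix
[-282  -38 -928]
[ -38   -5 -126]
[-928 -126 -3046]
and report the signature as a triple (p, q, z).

Answer: (2, 1, 0)

Derivation:
step 0: pivot -282 → sign −
step 1: pivot 17/141 → sign +
step 2: pivot 6/17 → sign +
signature = (2, 1, 0)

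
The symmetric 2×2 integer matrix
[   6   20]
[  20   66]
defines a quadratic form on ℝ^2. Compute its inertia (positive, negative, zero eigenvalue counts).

step 0: pivot 6 → sign +
step 1: pivot -2/3 → sign −
signature = (1, 1, 0)

Answer: (1, 1, 0)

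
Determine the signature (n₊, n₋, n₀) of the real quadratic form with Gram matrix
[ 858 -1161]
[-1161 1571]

Answer: (1, 1, 0)

Derivation:
step 0: pivot 858 → sign +
step 1: pivot -1/286 → sign −
signature = (1, 1, 0)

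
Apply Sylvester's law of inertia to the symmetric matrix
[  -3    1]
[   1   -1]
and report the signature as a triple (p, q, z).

Answer: (0, 2, 0)

Derivation:
step 0: pivot -3 → sign −
step 1: pivot -2/3 → sign −
signature = (0, 2, 0)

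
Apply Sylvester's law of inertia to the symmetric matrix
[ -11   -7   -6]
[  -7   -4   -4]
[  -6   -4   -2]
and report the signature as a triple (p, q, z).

step 0: pivot -11 → sign −
step 1: pivot 5/11 → sign +
step 2: pivot 6/5 → sign +
signature = (2, 1, 0)

Answer: (2, 1, 0)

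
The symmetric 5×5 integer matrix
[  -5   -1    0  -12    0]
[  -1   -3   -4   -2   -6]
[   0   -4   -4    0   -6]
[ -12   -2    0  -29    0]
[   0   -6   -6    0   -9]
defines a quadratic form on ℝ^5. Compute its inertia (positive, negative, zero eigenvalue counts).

step 0: pivot -5 → sign −
step 1: pivot -14/5 → sign −
step 2: pivot 12/7 → sign +
step 3: pivot -1/3 → sign −
step 4: row/col 4 already zero → sign 0
signature = (1, 3, 1)

Answer: (1, 3, 1)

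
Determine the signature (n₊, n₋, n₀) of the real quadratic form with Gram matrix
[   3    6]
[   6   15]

Answer: (2, 0, 0)

Derivation:
step 0: pivot 3 → sign +
step 1: pivot 3 → sign +
signature = (2, 0, 0)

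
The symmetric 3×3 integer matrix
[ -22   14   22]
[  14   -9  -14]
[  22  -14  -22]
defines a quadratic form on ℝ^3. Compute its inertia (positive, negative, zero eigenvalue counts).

Answer: (0, 2, 1)

Derivation:
step 0: pivot -22 → sign −
step 1: pivot -1/11 → sign −
step 2: row/col 2 already zero → sign 0
signature = (0, 2, 1)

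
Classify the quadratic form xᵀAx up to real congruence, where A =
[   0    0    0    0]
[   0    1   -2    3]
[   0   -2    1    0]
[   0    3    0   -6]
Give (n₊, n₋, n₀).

Answer: (1, 2, 1)

Derivation:
step 0: pivot 1 → sign +
step 1: pivot -3 → sign −
step 2: pivot -3 → sign −
step 3: row/col 3 already zero → sign 0
signature = (1, 2, 1)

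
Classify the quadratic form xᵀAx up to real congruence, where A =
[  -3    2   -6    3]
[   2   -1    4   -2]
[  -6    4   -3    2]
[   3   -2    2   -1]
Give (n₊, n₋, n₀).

Answer: (3, 1, 0)

Derivation:
step 0: pivot -3 → sign −
step 1: pivot 1/3 → sign +
step 2: pivot 9 → sign +
step 3: pivot 2/9 → sign +
signature = (3, 1, 0)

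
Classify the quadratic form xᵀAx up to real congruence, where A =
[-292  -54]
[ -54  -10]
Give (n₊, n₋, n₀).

Answer: (0, 2, 0)

Derivation:
step 0: pivot -292 → sign −
step 1: pivot -1/73 → sign −
signature = (0, 2, 0)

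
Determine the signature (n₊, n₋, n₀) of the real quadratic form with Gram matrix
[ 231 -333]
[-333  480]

Answer: (1, 1, 0)

Derivation:
step 0: pivot 231 → sign +
step 1: pivot -3/77 → sign −
signature = (1, 1, 0)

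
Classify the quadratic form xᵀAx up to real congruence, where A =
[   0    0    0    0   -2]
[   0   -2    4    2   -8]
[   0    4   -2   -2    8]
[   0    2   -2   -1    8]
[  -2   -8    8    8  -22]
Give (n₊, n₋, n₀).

step 0: pivot -2 → sign −
step 1: pivot 6 → sign +
step 2: pivot 1/3 → sign +
step 3: pivot -22 → sign −
step 4: pivot 2/11 → sign +
signature = (3, 2, 0)

Answer: (3, 2, 0)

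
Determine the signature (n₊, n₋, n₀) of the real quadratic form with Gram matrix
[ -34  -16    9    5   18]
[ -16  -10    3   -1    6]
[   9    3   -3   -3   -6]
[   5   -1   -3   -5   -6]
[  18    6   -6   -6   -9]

Answer: (2, 2, 1)

Derivation:
step 0: pivot -34 → sign −
step 1: pivot -42/17 → sign −
step 2: pivot 2/7 → sign +
step 3: pivot 3 → sign +
step 4: row/col 4 already zero → sign 0
signature = (2, 2, 1)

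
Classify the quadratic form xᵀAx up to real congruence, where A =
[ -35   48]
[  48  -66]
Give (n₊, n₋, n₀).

Answer: (0, 2, 0)

Derivation:
step 0: pivot -35 → sign −
step 1: pivot -6/35 → sign −
signature = (0, 2, 0)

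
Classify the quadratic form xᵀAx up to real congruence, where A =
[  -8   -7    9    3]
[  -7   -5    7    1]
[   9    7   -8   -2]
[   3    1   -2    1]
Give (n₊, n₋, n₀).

step 0: pivot -8 → sign −
step 1: pivot 9/8 → sign +
step 2: pivot 13/9 → sign +
step 3: pivot -3/13 → sign −
signature = (2, 2, 0)

Answer: (2, 2, 0)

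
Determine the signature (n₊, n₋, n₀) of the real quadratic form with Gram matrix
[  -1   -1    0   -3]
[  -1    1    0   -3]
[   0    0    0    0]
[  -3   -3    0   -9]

Answer: (1, 1, 2)

Derivation:
step 0: pivot -1 → sign −
step 1: pivot 2 → sign +
step 2: row/col 2 already zero → sign 0
step 3: row/col 3 already zero → sign 0
signature = (1, 1, 2)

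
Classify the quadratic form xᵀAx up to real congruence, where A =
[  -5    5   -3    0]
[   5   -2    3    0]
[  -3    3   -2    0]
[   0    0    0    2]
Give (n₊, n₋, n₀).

Answer: (2, 2, 0)

Derivation:
step 0: pivot -5 → sign −
step 1: pivot 3 → sign +
step 2: pivot -1/5 → sign −
step 3: pivot 2 → sign +
signature = (2, 2, 0)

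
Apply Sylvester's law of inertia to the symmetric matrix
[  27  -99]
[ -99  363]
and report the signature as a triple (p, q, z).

step 0: pivot 27 → sign +
step 1: row/col 1 already zero → sign 0
signature = (1, 0, 1)

Answer: (1, 0, 1)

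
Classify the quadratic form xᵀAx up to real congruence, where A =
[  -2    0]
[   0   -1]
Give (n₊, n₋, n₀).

step 0: pivot -2 → sign −
step 1: pivot -1 → sign −
signature = (0, 2, 0)

Answer: (0, 2, 0)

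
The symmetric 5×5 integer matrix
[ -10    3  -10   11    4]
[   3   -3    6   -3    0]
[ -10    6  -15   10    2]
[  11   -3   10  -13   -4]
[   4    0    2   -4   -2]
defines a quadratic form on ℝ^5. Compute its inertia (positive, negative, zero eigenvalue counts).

Answer: (1, 4, 0)

Derivation:
step 0: pivot -10 → sign −
step 1: pivot -21/10 → sign −
step 2: pivot -5/7 → sign −
step 3: pivot -2/5 → sign −
step 4: pivot 2 → sign +
signature = (1, 4, 0)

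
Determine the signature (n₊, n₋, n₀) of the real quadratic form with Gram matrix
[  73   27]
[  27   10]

step 0: pivot 73 → sign +
step 1: pivot 1/73 → sign +
signature = (2, 0, 0)

Answer: (2, 0, 0)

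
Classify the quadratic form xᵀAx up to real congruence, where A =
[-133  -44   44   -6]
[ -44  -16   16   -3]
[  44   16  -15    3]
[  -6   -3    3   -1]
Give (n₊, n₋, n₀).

Answer: (1, 3, 0)

Derivation:
step 0: pivot -133 → sign −
step 1: pivot -192/133 → sign −
step 2: pivot 1 → sign +
step 3: pivot -1/64 → sign −
signature = (1, 3, 0)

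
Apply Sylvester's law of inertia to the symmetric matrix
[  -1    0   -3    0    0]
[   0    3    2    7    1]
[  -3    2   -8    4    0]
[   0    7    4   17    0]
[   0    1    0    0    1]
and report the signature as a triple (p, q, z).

Answer: (3, 2, 0)

Derivation:
step 0: pivot -1 → sign −
step 1: pivot 3 → sign +
step 2: pivot -1/3 → sign −
step 3: pivot 2 → sign +
step 4: pivot 3/2 → sign +
signature = (3, 2, 0)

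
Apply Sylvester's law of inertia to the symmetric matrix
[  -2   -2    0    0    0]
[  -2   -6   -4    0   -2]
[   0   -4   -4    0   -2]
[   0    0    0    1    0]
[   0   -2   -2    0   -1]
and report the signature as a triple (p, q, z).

Answer: (1, 2, 2)

Derivation:
step 0: pivot -2 → sign −
step 1: pivot -4 → sign −
step 2: pivot 1 → sign +
step 3: row/col 3 already zero → sign 0
step 4: row/col 4 already zero → sign 0
signature = (1, 2, 2)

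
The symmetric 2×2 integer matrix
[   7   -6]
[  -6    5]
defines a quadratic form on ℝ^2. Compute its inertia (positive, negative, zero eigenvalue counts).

Answer: (1, 1, 0)

Derivation:
step 0: pivot 7 → sign +
step 1: pivot -1/7 → sign −
signature = (1, 1, 0)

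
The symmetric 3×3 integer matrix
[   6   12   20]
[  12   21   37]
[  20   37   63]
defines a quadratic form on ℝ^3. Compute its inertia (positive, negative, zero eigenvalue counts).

Answer: (1, 2, 0)

Derivation:
step 0: pivot 6 → sign +
step 1: pivot -3 → sign −
step 2: pivot -2/3 → sign −
signature = (1, 2, 0)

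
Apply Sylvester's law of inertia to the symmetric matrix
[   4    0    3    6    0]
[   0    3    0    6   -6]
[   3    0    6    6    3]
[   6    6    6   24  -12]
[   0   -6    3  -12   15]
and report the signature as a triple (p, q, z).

Answer: (4, 0, 1)

Derivation:
step 0: pivot 4 → sign +
step 1: pivot 3 → sign +
step 2: pivot 15/4 → sign +
step 3: pivot 12/5 → sign +
step 4: row/col 4 already zero → sign 0
signature = (4, 0, 1)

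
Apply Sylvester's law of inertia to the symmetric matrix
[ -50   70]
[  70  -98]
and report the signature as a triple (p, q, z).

step 0: pivot -50 → sign −
step 1: row/col 1 already zero → sign 0
signature = (0, 1, 1)

Answer: (0, 1, 1)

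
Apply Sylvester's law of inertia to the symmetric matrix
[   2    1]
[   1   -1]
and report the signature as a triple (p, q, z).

step 0: pivot 2 → sign +
step 1: pivot -3/2 → sign −
signature = (1, 1, 0)

Answer: (1, 1, 0)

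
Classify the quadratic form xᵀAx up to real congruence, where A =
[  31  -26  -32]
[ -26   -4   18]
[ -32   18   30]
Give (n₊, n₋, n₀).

Answer: (1, 2, 0)

Derivation:
step 0: pivot 31 → sign +
step 1: pivot -800/31 → sign −
step 2: pivot -1/200 → sign −
signature = (1, 2, 0)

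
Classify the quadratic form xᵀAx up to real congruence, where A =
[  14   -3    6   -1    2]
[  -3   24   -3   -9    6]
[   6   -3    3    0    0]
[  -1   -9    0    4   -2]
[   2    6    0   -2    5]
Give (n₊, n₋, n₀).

step 0: pivot 14 → sign +
step 1: pivot 327/14 → sign +
step 2: pivot 33/109 → sign +
step 3: pivot 1/11 → sign +
step 4: pivot 1 → sign +
signature = (5, 0, 0)

Answer: (5, 0, 0)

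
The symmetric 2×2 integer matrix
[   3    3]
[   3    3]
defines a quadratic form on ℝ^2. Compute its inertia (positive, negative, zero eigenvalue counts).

step 0: pivot 3 → sign +
step 1: row/col 1 already zero → sign 0
signature = (1, 0, 1)

Answer: (1, 0, 1)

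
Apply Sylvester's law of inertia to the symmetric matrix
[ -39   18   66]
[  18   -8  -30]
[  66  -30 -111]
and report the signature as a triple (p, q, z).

Answer: (1, 1, 1)

Derivation:
step 0: pivot -39 → sign −
step 1: pivot 4/13 → sign +
step 2: row/col 2 already zero → sign 0
signature = (1, 1, 1)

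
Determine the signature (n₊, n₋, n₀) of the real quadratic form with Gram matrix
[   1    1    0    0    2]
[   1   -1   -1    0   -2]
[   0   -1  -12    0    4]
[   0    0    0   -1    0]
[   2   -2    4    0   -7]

Answer: (2, 3, 0)

Derivation:
step 0: pivot 1 → sign +
step 1: pivot -2 → sign −
step 2: pivot -23/2 → sign −
step 3: pivot -1 → sign −
step 4: pivot 3/23 → sign +
signature = (2, 3, 0)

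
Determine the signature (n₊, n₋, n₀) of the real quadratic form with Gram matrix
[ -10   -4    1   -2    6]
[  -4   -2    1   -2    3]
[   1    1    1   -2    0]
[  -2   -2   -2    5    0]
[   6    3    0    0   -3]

step 0: pivot -10 → sign −
step 1: pivot -2/5 → sign −
step 2: pivot 2 → sign +
step 3: pivot 1 → sign +
step 4: pivot 3/8 → sign +
signature = (3, 2, 0)

Answer: (3, 2, 0)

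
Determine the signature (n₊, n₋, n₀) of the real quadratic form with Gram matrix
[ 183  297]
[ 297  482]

step 0: pivot 183 → sign +
step 1: pivot -1/61 → sign −
signature = (1, 1, 0)

Answer: (1, 1, 0)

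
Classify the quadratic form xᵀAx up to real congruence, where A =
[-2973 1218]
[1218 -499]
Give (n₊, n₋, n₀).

Answer: (0, 2, 0)

Derivation:
step 0: pivot -2973 → sign −
step 1: pivot -1/991 → sign −
signature = (0, 2, 0)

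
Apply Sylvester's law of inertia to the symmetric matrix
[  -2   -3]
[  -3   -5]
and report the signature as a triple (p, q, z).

step 0: pivot -2 → sign −
step 1: pivot -1/2 → sign −
signature = (0, 2, 0)

Answer: (0, 2, 0)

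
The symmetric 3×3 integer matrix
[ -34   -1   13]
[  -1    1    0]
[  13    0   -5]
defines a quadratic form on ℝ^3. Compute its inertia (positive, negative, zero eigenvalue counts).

Answer: (1, 2, 0)

Derivation:
step 0: pivot -34 → sign −
step 1: pivot 35/34 → sign +
step 2: pivot -6/35 → sign −
signature = (1, 2, 0)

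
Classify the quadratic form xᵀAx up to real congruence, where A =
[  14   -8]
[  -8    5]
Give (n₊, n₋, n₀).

Answer: (2, 0, 0)

Derivation:
step 0: pivot 14 → sign +
step 1: pivot 3/7 → sign +
signature = (2, 0, 0)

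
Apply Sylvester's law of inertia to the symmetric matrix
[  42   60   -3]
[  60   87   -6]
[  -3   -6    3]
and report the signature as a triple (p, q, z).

Answer: (3, 0, 0)

Derivation:
step 0: pivot 42 → sign +
step 1: pivot 9/7 → sign +
step 2: pivot 1/2 → sign +
signature = (3, 0, 0)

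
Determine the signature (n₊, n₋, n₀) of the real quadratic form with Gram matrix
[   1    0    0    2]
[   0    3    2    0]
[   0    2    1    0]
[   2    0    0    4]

step 0: pivot 1 → sign +
step 1: pivot 3 → sign +
step 2: pivot -1/3 → sign −
step 3: row/col 3 already zero → sign 0
signature = (2, 1, 1)

Answer: (2, 1, 1)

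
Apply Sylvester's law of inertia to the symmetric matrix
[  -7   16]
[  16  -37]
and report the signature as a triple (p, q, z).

step 0: pivot -7 → sign −
step 1: pivot -3/7 → sign −
signature = (0, 2, 0)

Answer: (0, 2, 0)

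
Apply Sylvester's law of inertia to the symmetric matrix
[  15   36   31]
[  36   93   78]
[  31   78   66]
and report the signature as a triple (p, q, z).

Answer: (2, 1, 0)

Derivation:
step 0: pivot 15 → sign +
step 1: pivot 33/5 → sign +
step 2: pivot -1/33 → sign −
signature = (2, 1, 0)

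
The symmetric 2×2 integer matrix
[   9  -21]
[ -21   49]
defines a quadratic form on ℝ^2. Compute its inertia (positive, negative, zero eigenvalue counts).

Answer: (1, 0, 1)

Derivation:
step 0: pivot 9 → sign +
step 1: row/col 1 already zero → sign 0
signature = (1, 0, 1)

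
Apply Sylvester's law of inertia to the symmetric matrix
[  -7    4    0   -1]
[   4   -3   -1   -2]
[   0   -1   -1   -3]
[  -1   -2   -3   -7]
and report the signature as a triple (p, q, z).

Answer: (2, 2, 0)

Derivation:
step 0: pivot -7 → sign −
step 1: pivot -5/7 → sign −
step 2: pivot 2/5 → sign +
step 3: pivot 3/2 → sign +
signature = (2, 2, 0)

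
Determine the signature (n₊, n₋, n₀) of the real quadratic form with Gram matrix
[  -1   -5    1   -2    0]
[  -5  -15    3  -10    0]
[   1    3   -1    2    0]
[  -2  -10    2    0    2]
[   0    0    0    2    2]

Answer: (3, 2, 0)

Derivation:
step 0: pivot -1 → sign −
step 1: pivot 10 → sign +
step 2: pivot -2/5 → sign −
step 3: pivot 4 → sign +
step 4: pivot 1 → sign +
signature = (3, 2, 0)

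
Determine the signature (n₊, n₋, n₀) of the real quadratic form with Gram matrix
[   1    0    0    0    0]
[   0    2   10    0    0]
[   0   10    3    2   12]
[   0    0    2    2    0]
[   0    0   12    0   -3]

Answer: (3, 2, 0)

Derivation:
step 0: pivot 1 → sign +
step 1: pivot 2 → sign +
step 2: pivot -47 → sign −
step 3: pivot 98/47 → sign +
step 4: pivot -3/49 → sign −
signature = (3, 2, 0)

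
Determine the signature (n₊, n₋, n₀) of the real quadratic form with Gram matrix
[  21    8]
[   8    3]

Answer: (1, 1, 0)

Derivation:
step 0: pivot 21 → sign +
step 1: pivot -1/21 → sign −
signature = (1, 1, 0)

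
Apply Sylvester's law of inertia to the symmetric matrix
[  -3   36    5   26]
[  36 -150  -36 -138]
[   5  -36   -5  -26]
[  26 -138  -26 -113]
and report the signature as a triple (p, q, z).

step 0: pivot -3 → sign −
step 1: pivot 282 → sign +
step 2: pivot 182/141 → sign +
step 3: pivot 3/91 → sign +
signature = (3, 1, 0)

Answer: (3, 1, 0)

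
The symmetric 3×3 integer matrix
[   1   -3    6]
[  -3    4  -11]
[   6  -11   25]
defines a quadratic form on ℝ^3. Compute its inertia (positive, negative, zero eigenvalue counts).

step 0: pivot 1 → sign +
step 1: pivot -5 → sign −
step 2: pivot -6/5 → sign −
signature = (1, 2, 0)

Answer: (1, 2, 0)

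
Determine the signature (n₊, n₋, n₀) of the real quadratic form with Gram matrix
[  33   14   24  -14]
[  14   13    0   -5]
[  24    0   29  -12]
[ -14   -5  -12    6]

Answer: (3, 1, 0)

Derivation:
step 0: pivot 33 → sign +
step 1: pivot 233/33 → sign +
step 2: pivot -731/233 → sign −
step 3: pivot 3/731 → sign +
signature = (3, 1, 0)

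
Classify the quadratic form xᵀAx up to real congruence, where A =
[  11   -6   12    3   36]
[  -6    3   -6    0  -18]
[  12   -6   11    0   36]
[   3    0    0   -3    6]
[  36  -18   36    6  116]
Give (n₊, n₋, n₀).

Answer: (3, 2, 0)

Derivation:
step 0: pivot 11 → sign +
step 1: pivot -3/11 → sign −
step 2: pivot -1 → sign −
step 3: pivot 6 → sign +
step 4: pivot 2 → sign +
signature = (3, 2, 0)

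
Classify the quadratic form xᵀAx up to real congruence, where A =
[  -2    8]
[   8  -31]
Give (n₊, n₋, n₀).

Answer: (1, 1, 0)

Derivation:
step 0: pivot -2 → sign −
step 1: pivot 1 → sign +
signature = (1, 1, 0)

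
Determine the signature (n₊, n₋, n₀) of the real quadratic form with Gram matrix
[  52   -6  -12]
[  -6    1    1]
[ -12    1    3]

step 0: pivot 52 → sign +
step 1: pivot 4/13 → sign +
step 2: pivot -1/4 → sign −
signature = (2, 1, 0)

Answer: (2, 1, 0)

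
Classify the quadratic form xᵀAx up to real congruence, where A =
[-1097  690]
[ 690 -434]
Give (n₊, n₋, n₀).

Answer: (1, 1, 0)

Derivation:
step 0: pivot -1097 → sign −
step 1: pivot 2/1097 → sign +
signature = (1, 1, 0)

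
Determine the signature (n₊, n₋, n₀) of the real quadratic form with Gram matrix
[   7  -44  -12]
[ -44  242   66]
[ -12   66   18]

step 0: pivot 7 → sign +
step 1: pivot -242/7 → sign −
step 2: row/col 2 already zero → sign 0
signature = (1, 1, 1)

Answer: (1, 1, 1)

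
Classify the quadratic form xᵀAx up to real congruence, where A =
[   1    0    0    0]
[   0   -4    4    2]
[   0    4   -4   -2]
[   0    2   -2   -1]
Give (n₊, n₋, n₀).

Answer: (1, 1, 2)

Derivation:
step 0: pivot 1 → sign +
step 1: pivot -4 → sign −
step 2: row/col 2 already zero → sign 0
step 3: row/col 3 already zero → sign 0
signature = (1, 1, 2)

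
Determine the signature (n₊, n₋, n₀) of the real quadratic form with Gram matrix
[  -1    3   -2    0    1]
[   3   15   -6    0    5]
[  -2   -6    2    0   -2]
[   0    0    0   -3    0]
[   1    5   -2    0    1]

Answer: (1, 3, 1)

Derivation:
step 0: pivot -1 → sign −
step 1: pivot 24 → sign +
step 2: pivot -3 → sign −
step 3: pivot -2/3 → sign −
step 4: row/col 4 already zero → sign 0
signature = (1, 3, 1)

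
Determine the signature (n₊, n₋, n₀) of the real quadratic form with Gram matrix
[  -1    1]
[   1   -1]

Answer: (0, 1, 1)

Derivation:
step 0: pivot -1 → sign −
step 1: row/col 1 already zero → sign 0
signature = (0, 1, 1)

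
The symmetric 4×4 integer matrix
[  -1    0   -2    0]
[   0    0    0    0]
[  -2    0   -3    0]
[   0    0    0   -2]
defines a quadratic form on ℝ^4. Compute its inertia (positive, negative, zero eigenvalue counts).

step 0: pivot -1 → sign −
step 1: pivot 1 → sign +
step 2: pivot -2 → sign −
step 3: row/col 3 already zero → sign 0
signature = (1, 2, 1)

Answer: (1, 2, 1)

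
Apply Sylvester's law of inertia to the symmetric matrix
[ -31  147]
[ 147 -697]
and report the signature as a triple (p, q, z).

step 0: pivot -31 → sign −
step 1: pivot 2/31 → sign +
signature = (1, 1, 0)

Answer: (1, 1, 0)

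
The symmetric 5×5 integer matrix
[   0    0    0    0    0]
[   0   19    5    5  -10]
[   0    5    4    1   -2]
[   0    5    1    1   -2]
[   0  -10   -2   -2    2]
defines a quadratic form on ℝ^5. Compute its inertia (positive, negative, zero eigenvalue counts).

step 0: pivot 19 → sign +
step 1: pivot 51/19 → sign +
step 2: pivot -6/17 → sign −
step 3: pivot -2 → sign −
step 4: row/col 4 already zero → sign 0
signature = (2, 2, 1)

Answer: (2, 2, 1)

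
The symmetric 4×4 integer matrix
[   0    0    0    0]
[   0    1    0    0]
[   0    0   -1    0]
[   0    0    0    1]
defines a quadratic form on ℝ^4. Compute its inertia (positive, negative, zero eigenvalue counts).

step 0: pivot 1 → sign +
step 1: pivot -1 → sign −
step 2: pivot 1 → sign +
step 3: row/col 3 already zero → sign 0
signature = (2, 1, 1)

Answer: (2, 1, 1)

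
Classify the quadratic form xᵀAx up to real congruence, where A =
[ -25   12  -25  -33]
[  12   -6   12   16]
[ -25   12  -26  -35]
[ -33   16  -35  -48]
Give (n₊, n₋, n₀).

Answer: (0, 4, 0)

Derivation:
step 0: pivot -25 → sign −
step 1: pivot -6/25 → sign −
step 2: pivot -1 → sign −
step 3: pivot -1/3 → sign −
signature = (0, 4, 0)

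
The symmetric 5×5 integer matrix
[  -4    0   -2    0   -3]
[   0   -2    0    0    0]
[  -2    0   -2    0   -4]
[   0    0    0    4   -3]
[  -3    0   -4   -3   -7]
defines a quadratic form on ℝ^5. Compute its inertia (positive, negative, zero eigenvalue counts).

Answer: (1, 4, 0)

Derivation:
step 0: pivot -4 → sign −
step 1: pivot -2 → sign −
step 2: pivot -1 → sign −
step 3: pivot 4 → sign +
step 4: pivot -3/4 → sign −
signature = (1, 4, 0)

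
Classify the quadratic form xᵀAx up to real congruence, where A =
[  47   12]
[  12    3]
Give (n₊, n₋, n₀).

step 0: pivot 47 → sign +
step 1: pivot -3/47 → sign −
signature = (1, 1, 0)

Answer: (1, 1, 0)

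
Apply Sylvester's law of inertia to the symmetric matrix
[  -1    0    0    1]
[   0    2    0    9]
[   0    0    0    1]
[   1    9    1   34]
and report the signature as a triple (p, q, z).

Answer: (2, 2, 0)

Derivation:
step 0: pivot -1 → sign −
step 1: pivot 2 → sign +
step 2: pivot -11/2 → sign −
step 3: pivot 2/11 → sign +
signature = (2, 2, 0)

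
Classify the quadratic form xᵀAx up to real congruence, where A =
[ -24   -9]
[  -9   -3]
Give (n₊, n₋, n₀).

step 0: pivot -24 → sign −
step 1: pivot 3/8 → sign +
signature = (1, 1, 0)

Answer: (1, 1, 0)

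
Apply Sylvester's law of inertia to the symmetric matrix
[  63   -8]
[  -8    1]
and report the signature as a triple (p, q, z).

Answer: (1, 1, 0)

Derivation:
step 0: pivot 63 → sign +
step 1: pivot -1/63 → sign −
signature = (1, 1, 0)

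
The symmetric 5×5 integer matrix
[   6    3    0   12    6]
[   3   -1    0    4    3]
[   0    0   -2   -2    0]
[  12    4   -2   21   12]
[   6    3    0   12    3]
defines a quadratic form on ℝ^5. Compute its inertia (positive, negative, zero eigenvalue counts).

step 0: pivot 6 → sign +
step 1: pivot -5/2 → sign −
step 2: pivot -2 → sign −
step 3: pivot 3/5 → sign +
step 4: pivot -3 → sign −
signature = (2, 3, 0)

Answer: (2, 3, 0)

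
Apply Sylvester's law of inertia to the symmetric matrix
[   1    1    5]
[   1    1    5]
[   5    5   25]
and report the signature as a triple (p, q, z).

step 0: pivot 1 → sign +
step 1: row/col 1 already zero → sign 0
step 2: row/col 2 already zero → sign 0
signature = (1, 0, 2)

Answer: (1, 0, 2)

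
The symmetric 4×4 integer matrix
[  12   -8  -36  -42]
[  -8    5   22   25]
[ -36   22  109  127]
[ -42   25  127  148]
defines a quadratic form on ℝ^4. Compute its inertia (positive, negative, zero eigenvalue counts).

step 0: pivot 12 → sign +
step 1: pivot -1/3 → sign −
step 2: pivot 13 → sign +
step 3: pivot 3/13 → sign +
signature = (3, 1, 0)

Answer: (3, 1, 0)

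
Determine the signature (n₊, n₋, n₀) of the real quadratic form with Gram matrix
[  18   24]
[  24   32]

Answer: (1, 0, 1)

Derivation:
step 0: pivot 18 → sign +
step 1: row/col 1 already zero → sign 0
signature = (1, 0, 1)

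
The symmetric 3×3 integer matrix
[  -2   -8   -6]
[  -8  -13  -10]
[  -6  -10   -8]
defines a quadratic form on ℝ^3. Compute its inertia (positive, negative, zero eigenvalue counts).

Answer: (1, 2, 0)

Derivation:
step 0: pivot -2 → sign −
step 1: pivot 19 → sign +
step 2: pivot -6/19 → sign −
signature = (1, 2, 0)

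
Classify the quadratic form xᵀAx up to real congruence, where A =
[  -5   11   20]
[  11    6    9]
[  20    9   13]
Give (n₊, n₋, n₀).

step 0: pivot -5 → sign −
step 1: pivot 151/5 → sign +
step 2: pivot -2/151 → sign −
signature = (1, 2, 0)

Answer: (1, 2, 0)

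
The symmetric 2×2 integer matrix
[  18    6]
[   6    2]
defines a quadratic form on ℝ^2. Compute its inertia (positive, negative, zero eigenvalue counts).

step 0: pivot 18 → sign +
step 1: row/col 1 already zero → sign 0
signature = (1, 0, 1)

Answer: (1, 0, 1)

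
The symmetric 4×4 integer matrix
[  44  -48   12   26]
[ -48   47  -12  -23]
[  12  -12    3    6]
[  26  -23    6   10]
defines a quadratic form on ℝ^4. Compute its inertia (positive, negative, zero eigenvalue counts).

Answer: (1, 2, 1)

Derivation:
step 0: pivot 44 → sign +
step 1: pivot -59/11 → sign −
step 2: pivot -3/59 → sign −
step 3: row/col 3 already zero → sign 0
signature = (1, 2, 1)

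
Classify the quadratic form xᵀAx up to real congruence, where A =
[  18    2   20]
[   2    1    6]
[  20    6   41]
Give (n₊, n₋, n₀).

step 0: pivot 18 → sign +
step 1: pivot 7/9 → sign +
step 2: pivot 3/7 → sign +
signature = (3, 0, 0)

Answer: (3, 0, 0)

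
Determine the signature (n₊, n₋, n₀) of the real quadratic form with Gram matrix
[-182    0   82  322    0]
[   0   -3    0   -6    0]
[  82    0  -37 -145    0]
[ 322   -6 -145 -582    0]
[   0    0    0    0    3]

step 0: pivot -182 → sign −
step 1: pivot -3 → sign −
step 2: pivot -5/91 → sign −
step 3: pivot -1/5 → sign −
step 4: pivot 3 → sign +
signature = (1, 4, 0)

Answer: (1, 4, 0)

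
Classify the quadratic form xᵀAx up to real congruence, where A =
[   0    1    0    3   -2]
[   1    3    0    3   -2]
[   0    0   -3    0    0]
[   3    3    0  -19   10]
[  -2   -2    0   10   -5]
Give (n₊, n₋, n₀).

step 0: pivot 3 → sign +
step 1: pivot -1/3 → sign −
step 2: pivot -3 → sign −
step 3: pivot -10 → sign −
step 4: pivot 3/5 → sign +
signature = (2, 3, 0)

Answer: (2, 3, 0)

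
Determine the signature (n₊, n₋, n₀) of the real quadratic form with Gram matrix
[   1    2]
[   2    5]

step 0: pivot 1 → sign +
step 1: pivot 1 → sign +
signature = (2, 0, 0)

Answer: (2, 0, 0)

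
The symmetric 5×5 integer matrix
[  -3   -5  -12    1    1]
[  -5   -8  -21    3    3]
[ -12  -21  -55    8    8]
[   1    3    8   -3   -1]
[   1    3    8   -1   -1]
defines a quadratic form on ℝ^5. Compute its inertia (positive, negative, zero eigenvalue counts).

step 0: pivot -3 → sign −
step 1: pivot 1/3 → sign +
step 2: pivot -10 → sign −
step 3: pivot -8/5 → sign −
step 4: pivot 1/2 → sign +
signature = (2, 3, 0)

Answer: (2, 3, 0)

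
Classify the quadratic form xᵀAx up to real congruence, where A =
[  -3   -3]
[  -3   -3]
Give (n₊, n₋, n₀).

Answer: (0, 1, 1)

Derivation:
step 0: pivot -3 → sign −
step 1: row/col 1 already zero → sign 0
signature = (0, 1, 1)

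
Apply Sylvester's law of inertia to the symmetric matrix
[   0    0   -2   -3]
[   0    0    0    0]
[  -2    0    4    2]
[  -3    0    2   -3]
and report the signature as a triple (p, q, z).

Answer: (1, 1, 2)

Derivation:
step 0: pivot 4 → sign +
step 1: pivot -1 → sign −
step 2: row/col 2 already zero → sign 0
step 3: row/col 3 already zero → sign 0
signature = (1, 1, 2)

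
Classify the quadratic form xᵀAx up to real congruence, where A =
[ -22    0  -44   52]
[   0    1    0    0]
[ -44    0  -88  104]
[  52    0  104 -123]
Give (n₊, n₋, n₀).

Answer: (1, 2, 1)

Derivation:
step 0: pivot -22 → sign −
step 1: pivot 1 → sign +
step 2: pivot -1/11 → sign −
step 3: row/col 3 already zero → sign 0
signature = (1, 2, 1)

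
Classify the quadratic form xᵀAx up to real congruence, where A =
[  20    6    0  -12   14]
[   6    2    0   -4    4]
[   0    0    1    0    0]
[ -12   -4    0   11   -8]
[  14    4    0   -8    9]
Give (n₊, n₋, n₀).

Answer: (4, 1, 0)

Derivation:
step 0: pivot 20 → sign +
step 1: pivot 1/5 → sign +
step 2: pivot 1 → sign +
step 3: pivot 3 → sign +
step 4: pivot -1 → sign −
signature = (4, 1, 0)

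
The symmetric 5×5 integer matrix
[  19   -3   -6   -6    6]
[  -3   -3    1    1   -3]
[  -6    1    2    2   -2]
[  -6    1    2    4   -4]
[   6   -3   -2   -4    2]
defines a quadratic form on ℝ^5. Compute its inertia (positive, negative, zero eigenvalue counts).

step 0: pivot 19 → sign +
step 1: pivot -66/19 → sign −
step 2: pivot 7/66 → sign +
step 3: pivot 2 → sign +
step 4: pivot -6/7 → sign −
signature = (3, 2, 0)

Answer: (3, 2, 0)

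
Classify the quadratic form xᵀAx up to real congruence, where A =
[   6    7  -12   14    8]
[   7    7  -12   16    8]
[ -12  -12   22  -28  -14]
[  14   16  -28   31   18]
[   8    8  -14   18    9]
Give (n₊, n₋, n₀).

step 0: pivot 6 → sign +
step 1: pivot -7/6 → sign −
step 2: pivot 10/7 → sign +
step 3: pivot -9/5 → sign −
step 4: pivot -1/9 → sign −
signature = (2, 3, 0)

Answer: (2, 3, 0)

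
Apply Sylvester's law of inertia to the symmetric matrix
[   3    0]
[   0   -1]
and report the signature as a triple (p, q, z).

step 0: pivot 3 → sign +
step 1: pivot -1 → sign −
signature = (1, 1, 0)

Answer: (1, 1, 0)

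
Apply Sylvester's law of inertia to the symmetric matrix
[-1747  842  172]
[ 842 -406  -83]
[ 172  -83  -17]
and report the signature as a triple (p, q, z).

step 0: pivot -1747 → sign −
step 1: pivot -318/1747 → sign −
step 2: pivot -1/106 → sign −
signature = (0, 3, 0)

Answer: (0, 3, 0)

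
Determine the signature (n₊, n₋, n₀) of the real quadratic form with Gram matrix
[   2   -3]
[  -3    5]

step 0: pivot 2 → sign +
step 1: pivot 1/2 → sign +
signature = (2, 0, 0)

Answer: (2, 0, 0)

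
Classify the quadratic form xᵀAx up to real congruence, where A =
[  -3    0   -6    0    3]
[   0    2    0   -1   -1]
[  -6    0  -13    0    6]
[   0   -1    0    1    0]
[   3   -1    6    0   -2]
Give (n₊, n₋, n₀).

step 0: pivot -3 → sign −
step 1: pivot 2 → sign +
step 2: pivot -1 → sign −
step 3: pivot 1/2 → sign +
step 4: row/col 4 already zero → sign 0
signature = (2, 2, 1)

Answer: (2, 2, 1)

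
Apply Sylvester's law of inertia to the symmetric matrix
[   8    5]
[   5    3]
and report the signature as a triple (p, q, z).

Answer: (1, 1, 0)

Derivation:
step 0: pivot 8 → sign +
step 1: pivot -1/8 → sign −
signature = (1, 1, 0)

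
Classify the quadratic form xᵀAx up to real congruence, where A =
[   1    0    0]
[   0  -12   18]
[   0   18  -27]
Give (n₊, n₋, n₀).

step 0: pivot 1 → sign +
step 1: pivot -12 → sign −
step 2: row/col 2 already zero → sign 0
signature = (1, 1, 1)

Answer: (1, 1, 1)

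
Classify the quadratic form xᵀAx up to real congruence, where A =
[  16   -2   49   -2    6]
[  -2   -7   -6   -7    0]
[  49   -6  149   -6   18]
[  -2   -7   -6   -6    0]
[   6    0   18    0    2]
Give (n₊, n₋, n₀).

step 0: pivot 16 → sign +
step 1: pivot -29/4 → sign −
step 2: pivot -123/116 → sign −
step 3: pivot 1 → sign +
step 4: pivot -2/41 → sign −
signature = (2, 3, 0)

Answer: (2, 3, 0)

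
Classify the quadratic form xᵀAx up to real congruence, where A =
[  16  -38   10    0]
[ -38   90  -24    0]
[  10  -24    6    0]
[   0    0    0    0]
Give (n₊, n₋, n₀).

step 0: pivot 16 → sign +
step 1: pivot -1/4 → sign −
step 2: row/col 2 already zero → sign 0
step 3: row/col 3 already zero → sign 0
signature = (1, 1, 2)

Answer: (1, 1, 2)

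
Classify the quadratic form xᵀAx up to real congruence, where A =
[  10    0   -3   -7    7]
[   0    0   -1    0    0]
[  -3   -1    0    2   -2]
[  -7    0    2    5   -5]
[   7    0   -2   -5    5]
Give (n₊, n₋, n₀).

step 0: pivot 10 → sign +
step 1: pivot -9/10 → sign −
step 2: pivot 10/9 → sign +
step 3: pivot 1/10 → sign +
step 4: row/col 4 already zero → sign 0
signature = (3, 1, 1)

Answer: (3, 1, 1)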